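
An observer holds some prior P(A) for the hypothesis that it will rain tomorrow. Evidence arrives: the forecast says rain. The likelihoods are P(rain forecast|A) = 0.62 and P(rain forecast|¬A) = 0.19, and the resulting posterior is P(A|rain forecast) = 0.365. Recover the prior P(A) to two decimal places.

P(A) = 0.15

Bayes' rule in odds form gives O(A|E) = O(A)·[P(E|A)/P(E|¬A)], hence O(A) = O(A|E)/LR.
Posterior odds = 0.365/(1−0.365) = 0.5748. LR = 0.62/0.19 = 3.2632.
Prior odds = 0.5748/3.2632 = 0.1761, so P(A) = 0.1761/(1+0.1761) ≈ 0.15.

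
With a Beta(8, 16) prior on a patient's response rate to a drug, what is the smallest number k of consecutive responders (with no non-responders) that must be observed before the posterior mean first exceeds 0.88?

After k responders and 0 non-responders the posterior is Beta(8+k, 16), with mean (8+k)/(8+16+k).
Set (8+k)/(24+k) > 0.88 and solve: k > (0.88·24 − 8)/(1 − 0.88) = 109.333.
The smallest integer exceeding 109.333 is 110, and checking k=110: (118)/(134) = 0.8806 > 0.88.

k = 110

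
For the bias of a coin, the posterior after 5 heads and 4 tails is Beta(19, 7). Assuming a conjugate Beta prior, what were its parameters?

Beta(14, 3)

Beta is conjugate to the binomial likelihood: posterior = Beta(a+s, b+f).
Subtract the data counts: 19−5=14, 7−4=3.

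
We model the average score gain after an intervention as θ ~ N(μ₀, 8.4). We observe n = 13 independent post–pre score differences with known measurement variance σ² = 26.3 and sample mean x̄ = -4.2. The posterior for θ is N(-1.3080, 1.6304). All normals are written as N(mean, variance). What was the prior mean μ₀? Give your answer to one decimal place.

With known observation variance, the Normal–Normal posterior has precision τ_n = τ₀ + n/σ² and mean μ_n = (τ₀μ₀ + (n/σ²)x̄)/τ_n.
Here τ₀ = 1/8.4 = 0.119048 and τ_data = 13/26.3 = 0.494297, so τ_n = 0.613345.
Rearranging for μ₀: μ₀ = (μ_n·τ_n − τ_data·x̄)/τ₀ = (-1.3080·0.613345 − 0.494297·-4.2) / 0.119048 = 1.273792/0.119048 ≈ 10.7.

μ₀ = 10.7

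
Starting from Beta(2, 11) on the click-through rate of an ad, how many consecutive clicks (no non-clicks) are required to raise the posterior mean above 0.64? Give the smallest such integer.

After k clicks and 0 non-clicks the posterior is Beta(2+k, 11), with mean (2+k)/(2+11+k).
Set (2+k)/(13+k) > 0.64 and solve: k > (0.64·13 − 2)/(1 − 0.64) = 17.556.
The smallest integer exceeding 17.556 is 18.

k = 18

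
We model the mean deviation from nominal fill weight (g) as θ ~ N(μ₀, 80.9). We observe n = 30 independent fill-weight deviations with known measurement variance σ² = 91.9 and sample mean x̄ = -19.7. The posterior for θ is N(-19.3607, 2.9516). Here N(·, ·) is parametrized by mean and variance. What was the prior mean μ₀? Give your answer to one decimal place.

The posterior mean is a precision-weighted average: μ_n = (τ₀μ₀ + τ_data·x̄)/(τ₀+τ_data), with τ₀=1/σ₀² and τ_data=n/σ².
Here τ₀ = 1/80.9 = 0.012361 and τ_data = 30/91.9 = 0.326442, so τ_n = 0.338803.
Rearranging for μ₀: μ₀ = (μ_n·τ_n − τ_data·x̄)/τ₀ = (-19.3607·0.338803 − 0.326442·-19.7) / 0.012361 = -0.128556/0.012361 ≈ -10.4.

μ₀ = -10.4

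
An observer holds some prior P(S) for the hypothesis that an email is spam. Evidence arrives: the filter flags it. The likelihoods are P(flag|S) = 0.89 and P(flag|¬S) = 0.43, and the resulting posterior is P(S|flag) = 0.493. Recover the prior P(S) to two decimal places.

In odds form, posterior odds = prior odds × likelihood ratio, so prior odds = posterior odds ÷ LR.
Posterior odds = 0.493/(1−0.493) = 0.9724. LR = 0.89/0.43 = 2.0698.
Prior odds = 0.9724/2.0698 = 0.4698, so P(S) = 0.4698/(1+0.4698) ≈ 0.32.

P(S) = 0.32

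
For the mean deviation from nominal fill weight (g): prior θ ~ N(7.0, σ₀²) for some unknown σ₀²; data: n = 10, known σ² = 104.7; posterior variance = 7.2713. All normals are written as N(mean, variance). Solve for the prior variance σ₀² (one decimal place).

σ₀² = 23.8

Posterior precision equals prior precision plus data precision: 1/σ_n² = 1/σ₀² + n/σ².
So 1/σ₀² = 1/7.2713 − 10/104.7 = 0.137527 − 0.095511 = 0.042016.
Hence σ₀² = 1/0.042016 ≈ 23.8.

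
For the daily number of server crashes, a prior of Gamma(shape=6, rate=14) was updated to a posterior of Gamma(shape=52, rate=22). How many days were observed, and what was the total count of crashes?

n = 8 days with total 46 crashes

Gamma–Poisson conjugacy: posterior shape = α + Σxᵢ, posterior rate = β + n.
Matching: Σxᵢ = 52 − 6 = 46 and n = 22 − 14 = 8.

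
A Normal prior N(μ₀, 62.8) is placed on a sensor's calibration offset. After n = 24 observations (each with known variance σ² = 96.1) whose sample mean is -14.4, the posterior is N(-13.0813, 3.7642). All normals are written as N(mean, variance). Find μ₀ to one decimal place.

With known observation variance, the Normal–Normal posterior has precision τ_n = τ₀ + n/σ² and mean μ_n = (τ₀μ₀ + (n/σ²)x̄)/τ_n.
Here τ₀ = 1/62.8 = 0.015924 and τ_data = 24/96.1 = 0.249740, so τ_n = 0.265664.
Rearranging for μ₀: μ₀ = (μ_n·τ_n − τ_data·x̄)/τ₀ = (-13.0813·0.265664 − 0.249740·-14.4) / 0.015924 = 0.121026/0.015924 ≈ 7.6.

μ₀ = 7.6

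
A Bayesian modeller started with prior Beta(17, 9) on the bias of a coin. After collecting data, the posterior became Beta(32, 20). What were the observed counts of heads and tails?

15 heads and 11 tails

Beta is conjugate to the binomial likelihood: posterior = Beta(a+s, b+f).
Match parameters: s=32−17=15, f=20−9=11.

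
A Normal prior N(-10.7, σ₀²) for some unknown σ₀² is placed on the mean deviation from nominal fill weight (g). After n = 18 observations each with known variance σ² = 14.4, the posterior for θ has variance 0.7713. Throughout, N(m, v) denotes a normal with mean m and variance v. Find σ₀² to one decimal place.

σ₀² = 21.5

Posterior precision equals prior precision plus data precision: 1/σ_n² = 1/σ₀² + n/σ².
So 1/σ₀² = 1/0.7713 − 18/14.4 = 1.296512 − 1.250000 = 0.046512.
Hence σ₀² = 1/0.046512 ≈ 21.5.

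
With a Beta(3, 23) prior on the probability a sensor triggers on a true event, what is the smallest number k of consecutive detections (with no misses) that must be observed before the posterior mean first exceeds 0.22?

k = 4

After k detections and 0 misses the posterior is Beta(3+k, 23), with mean (3+k)/(3+23+k).
Set (3+k)/(26+k) > 0.22 and solve: k > (0.22·26 − 3)/(1 − 0.22) = 3.487.
The smallest integer exceeding 3.487 is 4.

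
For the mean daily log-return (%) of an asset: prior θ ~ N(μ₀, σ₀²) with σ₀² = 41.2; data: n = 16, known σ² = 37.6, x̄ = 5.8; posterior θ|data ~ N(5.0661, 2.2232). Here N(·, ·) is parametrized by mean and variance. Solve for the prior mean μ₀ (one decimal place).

μ₀ = -7.8

With known observation variance, the Normal–Normal posterior has precision τ_n = τ₀ + n/σ² and mean μ_n = (τ₀μ₀ + (n/σ²)x̄)/τ_n.
Here τ₀ = 1/41.2 = 0.024272 and τ_data = 16/37.6 = 0.425532, so τ_n = 0.449804.
Rearranging for μ₀: μ₀ = (μ_n·τ_n − τ_data·x̄)/τ₀ = (5.0661·0.449804 − 0.425532·5.8) / 0.024272 = -0.189334/0.024272 ≈ -7.8.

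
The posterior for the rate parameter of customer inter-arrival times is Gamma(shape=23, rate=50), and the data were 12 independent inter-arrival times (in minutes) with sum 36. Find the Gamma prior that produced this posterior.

Gamma(shape=11, rate=14)

For an exponential likelihood with a Gamma(α, β) prior on the rate, n observations with total T give posterior Gamma(α+n, β+T).
So α = 23 − 12 = 11 and β = 50 − 36 = 14.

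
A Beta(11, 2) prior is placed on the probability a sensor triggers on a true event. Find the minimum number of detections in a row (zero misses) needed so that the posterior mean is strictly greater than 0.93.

k = 16

After k detections and 0 misses the posterior is Beta(11+k, 2), with mean (11+k)/(11+2+k).
Set (11+k)/(13+k) > 0.93 and solve: k > (0.93·13 − 11)/(1 − 0.93) = 15.571.
The smallest integer exceeding 15.571 is 16, and checking k=16: (27)/(29) = 0.9310 > 0.93.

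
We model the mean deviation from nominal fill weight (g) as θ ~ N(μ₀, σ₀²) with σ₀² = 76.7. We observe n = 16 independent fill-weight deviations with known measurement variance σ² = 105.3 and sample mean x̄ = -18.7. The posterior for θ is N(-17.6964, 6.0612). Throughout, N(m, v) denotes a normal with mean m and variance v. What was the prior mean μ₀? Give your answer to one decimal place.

μ₀ = -6.0

With known observation variance, the Normal–Normal posterior has precision τ_n = τ₀ + n/σ² and mean μ_n = (τ₀μ₀ + (n/σ²)x̄)/τ_n.
Here τ₀ = 1/76.7 = 0.013038 and τ_data = 16/105.3 = 0.151947, so τ_n = 0.164985.
Rearranging for μ₀: μ₀ = (μ_n·τ_n − τ_data·x̄)/τ₀ = (-17.6964·0.164985 − 0.151947·-18.7) / 0.013038 = -0.078232/0.013038 ≈ -6.0.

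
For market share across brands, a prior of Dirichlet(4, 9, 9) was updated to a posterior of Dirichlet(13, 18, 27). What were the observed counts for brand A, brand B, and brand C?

counts (9, 9, 18)

For a Dirichlet(α) prior with multinomial counts c, the posterior is Dirichlet(α + c) componentwise.
Counts are posterior − prior componentwise: 13−4=9, 18−9=9, 27−9=18.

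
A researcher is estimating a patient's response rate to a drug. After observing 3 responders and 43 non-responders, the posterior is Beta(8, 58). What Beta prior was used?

Beta(5, 15)

Beta is conjugate to the binomial likelihood: posterior = Beta(α+s, β+f).
So α = 8 − 3 = 5 and β = 58 − 43 = 15.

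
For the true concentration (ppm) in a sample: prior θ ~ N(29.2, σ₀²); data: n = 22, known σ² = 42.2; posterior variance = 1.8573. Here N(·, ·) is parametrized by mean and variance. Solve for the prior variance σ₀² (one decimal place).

Posterior precision equals prior precision plus data precision: 1/σ_n² = 1/σ₀² + n/σ².
So 1/σ₀² = 1/1.8573 − 22/42.2 = 0.538416 − 0.521327 = 0.017089.
Hence σ₀² = 1/0.017089 ≈ 58.5.

σ₀² = 58.5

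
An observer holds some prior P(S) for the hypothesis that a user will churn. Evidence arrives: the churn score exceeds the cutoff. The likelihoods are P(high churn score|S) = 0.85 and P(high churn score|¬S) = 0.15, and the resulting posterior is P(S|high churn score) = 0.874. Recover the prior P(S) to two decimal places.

P(S) = 0.55

In odds form, posterior odds = prior odds × likelihood ratio, so prior odds = posterior odds ÷ LR.
Posterior odds = 0.874/(1−0.874) = 6.9365. LR = 0.85/0.15 = 5.6667.
Prior odds = 6.9365/5.6667 = 1.2241, so P(S) = 1.2241/(1+1.2241) ≈ 0.55.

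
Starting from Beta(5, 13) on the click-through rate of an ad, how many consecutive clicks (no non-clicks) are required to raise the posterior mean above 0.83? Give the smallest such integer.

k = 59

After k clicks and 0 non-clicks the posterior is Beta(5+k, 13), with mean (5+k)/(5+13+k).
Set (5+k)/(18+k) > 0.83 and solve: k > (0.83·18 − 5)/(1 − 0.83) = 58.471.
The smallest integer exceeding 58.471 is 59.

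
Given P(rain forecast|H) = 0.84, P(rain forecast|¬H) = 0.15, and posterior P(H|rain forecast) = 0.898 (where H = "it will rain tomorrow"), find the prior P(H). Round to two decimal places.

Bayes' rule in odds form gives O(H|E) = O(H)·[P(E|H)/P(E|¬H)], hence O(H) = O(H|E)/LR.
Posterior odds = 0.898/(1−0.898) = 8.8039. LR = 0.84/0.15 = 5.6000.
Prior odds = 8.8039/5.6000 = 1.5721, so P(H) = 1.5721/(1+1.5721) ≈ 0.61.

P(H) = 0.61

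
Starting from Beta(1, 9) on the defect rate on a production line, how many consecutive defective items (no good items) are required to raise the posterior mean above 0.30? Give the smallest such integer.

After k defective items and 0 good items the posterior is Beta(1+k, 9), with mean (1+k)/(1+9+k).
Set (1+k)/(10+k) > 0.30 and solve: k > (0.30·10 − 1)/(1 − 0.30) = 2.857.
The smallest integer exceeding 2.857 is 3, and checking k=3: (4)/(13) = 0.3077 > 0.30.

k = 3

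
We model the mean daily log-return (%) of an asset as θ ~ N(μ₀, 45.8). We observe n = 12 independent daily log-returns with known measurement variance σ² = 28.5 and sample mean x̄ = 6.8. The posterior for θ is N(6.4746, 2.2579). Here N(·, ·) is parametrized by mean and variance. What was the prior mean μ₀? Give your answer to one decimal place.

The posterior mean is a precision-weighted average: μ_n = (τ₀μ₀ + τ_data·x̄)/(τ₀+τ_data), with τ₀=1/σ₀² and τ_data=n/σ².
Here τ₀ = 1/45.8 = 0.021834 and τ_data = 12/28.5 = 0.421053, so τ_n = 0.442887.
Rearranging for μ₀: μ₀ = (μ_n·τ_n − τ_data·x̄)/τ₀ = (6.4746·0.442887 − 0.421053·6.8) / 0.021834 = 0.004356/0.021834 ≈ 0.2.

μ₀ = 0.2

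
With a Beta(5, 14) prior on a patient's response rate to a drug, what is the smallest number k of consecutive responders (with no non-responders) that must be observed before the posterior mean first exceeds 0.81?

After k responders and 0 non-responders the posterior is Beta(5+k, 14), with mean (5+k)/(5+14+k).
Set (5+k)/(19+k) > 0.81 and solve: k > (0.81·19 − 5)/(1 − 0.81) = 54.684.
The smallest integer exceeding 54.684 is 55, and checking k=55: (60)/(74) = 0.8108 > 0.81.

k = 55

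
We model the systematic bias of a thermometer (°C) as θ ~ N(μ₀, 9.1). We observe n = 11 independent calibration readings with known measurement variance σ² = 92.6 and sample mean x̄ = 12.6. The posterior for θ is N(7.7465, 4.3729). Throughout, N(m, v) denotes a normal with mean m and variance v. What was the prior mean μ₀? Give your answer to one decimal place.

μ₀ = 2.5

With known observation variance, the Normal–Normal posterior has precision τ_n = τ₀ + n/σ² and mean μ_n = (τ₀μ₀ + (n/σ²)x̄)/τ_n.
Here τ₀ = 1/9.1 = 0.109890 and τ_data = 11/92.6 = 0.118790, so τ_n = 0.228680.
Rearranging for μ₀: μ₀ = (μ_n·τ_n − τ_data·x̄)/τ₀ = (7.7465·0.228680 − 0.118790·12.6) / 0.109890 = 0.274716/0.109890 ≈ 2.5.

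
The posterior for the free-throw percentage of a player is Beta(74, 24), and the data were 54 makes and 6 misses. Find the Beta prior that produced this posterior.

Beta(20, 18)

Beta is conjugate to the binomial likelihood: posterior = Beta(a+s, b+f).
Subtract the data counts: 74−54=20, 24−6=18.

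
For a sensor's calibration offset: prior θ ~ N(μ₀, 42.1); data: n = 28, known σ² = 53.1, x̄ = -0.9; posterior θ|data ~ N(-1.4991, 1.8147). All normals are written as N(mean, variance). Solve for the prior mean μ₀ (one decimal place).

The posterior mean is a precision-weighted average: μ_n = (τ₀μ₀ + τ_data·x̄)/(τ₀+τ_data), with τ₀=1/σ₀² and τ_data=n/σ².
Here τ₀ = 1/42.1 = 0.023753 and τ_data = 28/53.1 = 0.527307, so τ_n = 0.551060.
Rearranging for μ₀: μ₀ = (μ_n·τ_n − τ_data·x̄)/τ₀ = (-1.4991·0.551060 − 0.527307·-0.9) / 0.023753 = -0.351518/0.023753 ≈ -14.8.

μ₀ = -14.8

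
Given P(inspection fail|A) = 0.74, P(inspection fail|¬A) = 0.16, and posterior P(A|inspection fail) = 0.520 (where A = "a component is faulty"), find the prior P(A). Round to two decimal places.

Bayes' rule in odds form gives O(A|E) = O(A)·[P(E|A)/P(E|¬A)], hence O(A) = O(A|E)/LR.
Posterior odds = 0.520/(1−0.520) = 1.0833. LR = 0.74/0.16 = 4.6250.
Prior odds = 1.0833/4.6250 = 0.2342, so P(A) = 0.2342/(1+0.2342) ≈ 0.19.

P(A) = 0.19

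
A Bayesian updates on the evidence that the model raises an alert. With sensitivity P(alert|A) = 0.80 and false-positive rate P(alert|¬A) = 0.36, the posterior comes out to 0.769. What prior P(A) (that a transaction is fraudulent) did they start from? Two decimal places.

P(A) = 0.60

In odds form, posterior odds = prior odds × likelihood ratio, so prior odds = posterior odds ÷ LR.
Posterior odds = 0.769/(1−0.769) = 3.3290. LR = 0.80/0.36 = 2.2222.
Prior odds = 3.3290/2.2222 = 1.4981, so P(A) = 1.4981/(1+1.4981) ≈ 0.60.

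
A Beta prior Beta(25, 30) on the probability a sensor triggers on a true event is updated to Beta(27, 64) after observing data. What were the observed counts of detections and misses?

A Beta(a, b) prior with s successes and f failures in binomial data gives a Beta(a+s, b+f) posterior.
So s = 27 − 25 = 2 and f = 64 − 30 = 34.

2 detections and 34 misses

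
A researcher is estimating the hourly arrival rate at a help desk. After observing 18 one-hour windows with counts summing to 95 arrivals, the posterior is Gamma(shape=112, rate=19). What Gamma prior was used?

A Gamma(α, β) prior (rate parametrization) on a Poisson rate with n observations summing to S gives posterior Gamma(α+S, β+n).
So α = 112 − 95 = 17 and β = 19 − 18 = 1.

Gamma(shape=17, rate=1)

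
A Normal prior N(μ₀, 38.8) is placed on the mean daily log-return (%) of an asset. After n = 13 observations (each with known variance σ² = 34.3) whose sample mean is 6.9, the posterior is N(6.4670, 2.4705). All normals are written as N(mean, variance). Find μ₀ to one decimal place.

The posterior mean is a precision-weighted average: μ_n = (τ₀μ₀ + τ_data·x̄)/(τ₀+τ_data), with τ₀=1/σ₀² and τ_data=n/σ².
Here τ₀ = 1/38.8 = 0.025773 and τ_data = 13/34.3 = 0.379009, so τ_n = 0.404782.
Rearranging for μ₀: μ₀ = (μ_n·τ_n − τ_data·x̄)/τ₀ = (6.4670·0.404782 − 0.379009·6.9) / 0.025773 = 0.002563/0.025773 ≈ 0.1.

μ₀ = 0.1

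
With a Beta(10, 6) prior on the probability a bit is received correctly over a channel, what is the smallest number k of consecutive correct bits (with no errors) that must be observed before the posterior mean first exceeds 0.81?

k = 16

After k correct bits and 0 errors the posterior is Beta(10+k, 6), with mean (10+k)/(10+6+k).
Set (10+k)/(16+k) > 0.81 and solve: k > (0.81·16 − 10)/(1 − 0.81) = 15.579.
The smallest integer exceeding 15.579 is 16, and checking k=16: (26)/(32) = 0.8125 > 0.81.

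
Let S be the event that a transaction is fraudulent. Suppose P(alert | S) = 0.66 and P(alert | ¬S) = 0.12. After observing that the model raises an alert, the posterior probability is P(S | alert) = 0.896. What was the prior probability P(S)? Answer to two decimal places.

Bayes' rule in odds form gives O(S|E) = O(S)·[P(E|S)/P(E|¬S)], hence O(S) = O(S|E)/LR.
Posterior odds = 0.896/(1−0.896) = 8.6154. LR = 0.66/0.12 = 5.5000.
Prior odds = 8.6154/5.5000 = 1.5664, so P(S) = 1.5664/(1+1.5664) ≈ 0.61.

P(S) = 0.61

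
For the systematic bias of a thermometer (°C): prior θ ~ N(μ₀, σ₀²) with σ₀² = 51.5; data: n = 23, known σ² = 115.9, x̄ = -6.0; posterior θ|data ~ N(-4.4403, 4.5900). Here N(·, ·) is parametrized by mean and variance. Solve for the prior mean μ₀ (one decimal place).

With known observation variance, the Normal–Normal posterior has precision τ_n = τ₀ + n/σ² and mean μ_n = (τ₀μ₀ + (n/σ²)x̄)/τ_n.
Here τ₀ = 1/51.5 = 0.019417 and τ_data = 23/115.9 = 0.198447, so τ_n = 0.217864.
Rearranging for μ₀: μ₀ = (μ_n·τ_n − τ_data·x̄)/τ₀ = (-4.4403·0.217864 − 0.198447·-6.0) / 0.019417 = 0.223300/0.019417 ≈ 11.5.

μ₀ = 11.5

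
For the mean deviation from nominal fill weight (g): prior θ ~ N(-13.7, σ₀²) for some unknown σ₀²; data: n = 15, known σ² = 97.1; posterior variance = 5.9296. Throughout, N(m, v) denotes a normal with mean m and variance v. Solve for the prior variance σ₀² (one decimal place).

σ₀² = 70.6

Posterior precision equals prior precision plus data precision: 1/σ_n² = 1/σ₀² + n/σ².
So 1/σ₀² = 1/5.9296 − 15/97.1 = 0.168645 − 0.154480 = 0.014165.
Hence σ₀² = 1/0.014165 ≈ 70.6.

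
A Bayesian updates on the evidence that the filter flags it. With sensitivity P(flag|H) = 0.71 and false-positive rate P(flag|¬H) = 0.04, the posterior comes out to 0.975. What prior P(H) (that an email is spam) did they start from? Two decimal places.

Bayes' rule in odds form gives O(H|E) = O(H)·[P(E|H)/P(E|¬H)], hence O(H) = O(H|E)/LR.
Posterior odds = 0.975/(1−0.975) = 39.0000. LR = 0.71/0.04 = 17.7500.
Prior odds = 39.0000/17.7500 = 2.1972, so P(H) = 2.1972/(1+2.1972) ≈ 0.69.

P(H) = 0.69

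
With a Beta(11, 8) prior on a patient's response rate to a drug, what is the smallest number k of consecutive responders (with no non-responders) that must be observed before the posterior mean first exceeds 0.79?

After k responders and 0 non-responders the posterior is Beta(11+k, 8), with mean (11+k)/(11+8+k).
Set (11+k)/(19+k) > 0.79 and solve: k > (0.79·19 − 11)/(1 − 0.79) = 19.095.
The smallest integer exceeding 19.095 is 20, and checking k=20: (31)/(39) = 0.7949 > 0.79.

k = 20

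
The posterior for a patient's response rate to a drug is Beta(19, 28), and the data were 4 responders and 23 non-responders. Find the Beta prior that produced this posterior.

Beta(15, 5)

Beta is conjugate to the binomial likelihood: posterior = Beta(a+s, b+f).
Subtract the data counts: 19−4=15, 28−23=5.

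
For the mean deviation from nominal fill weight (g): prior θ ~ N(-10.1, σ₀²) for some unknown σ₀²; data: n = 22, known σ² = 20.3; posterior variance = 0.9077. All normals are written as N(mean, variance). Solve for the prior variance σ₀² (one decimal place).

σ₀² = 55.7

Posterior precision equals prior precision plus data precision: 1/σ_n² = 1/σ₀² + n/σ².
So 1/σ₀² = 1/0.9077 − 22/20.3 = 1.101686 − 1.083744 = 0.017942.
Hence σ₀² = 1/0.017942 ≈ 55.7.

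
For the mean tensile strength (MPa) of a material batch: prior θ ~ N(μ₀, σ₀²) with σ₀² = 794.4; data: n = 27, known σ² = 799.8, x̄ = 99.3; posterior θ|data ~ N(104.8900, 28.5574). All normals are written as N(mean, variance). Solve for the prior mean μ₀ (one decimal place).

μ₀ = 254.8

The posterior mean is a precision-weighted average: μ_n = (τ₀μ₀ + τ_data·x̄)/(τ₀+τ_data), with τ₀=1/σ₀² and τ_data=n/σ².
Here τ₀ = 1/794.4 = 0.001259 and τ_data = 27/799.8 = 0.033758, so τ_n = 0.035017.
Rearranging for μ₀: μ₀ = (μ_n·τ_n − τ_data·x̄)/τ₀ = (104.8900·0.035017 − 0.033758·99.3) / 0.001259 = 0.320764/0.001259 ≈ 254.8.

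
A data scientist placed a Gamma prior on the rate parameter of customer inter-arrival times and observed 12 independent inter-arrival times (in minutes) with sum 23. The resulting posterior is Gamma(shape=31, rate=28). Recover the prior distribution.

Gamma(shape=19, rate=5)

For an exponential likelihood with a Gamma(α, β) prior on the rate, n observations with total T give posterior Gamma(α+n, β+T).
So α = 31 − 12 = 19 and β = 28 − 23 = 5.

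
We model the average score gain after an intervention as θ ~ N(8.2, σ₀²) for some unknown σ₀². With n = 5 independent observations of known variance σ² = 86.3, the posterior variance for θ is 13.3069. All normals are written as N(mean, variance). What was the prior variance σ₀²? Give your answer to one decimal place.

For the Normal–Normal model with known σ², precisions add: τ_n = τ₀ + n/σ².
So 1/σ₀² = 1/13.3069 − 5/86.3 = 0.075149 − 0.057937 = 0.017212.
Hence σ₀² = 1/0.017212 ≈ 58.1.

σ₀² = 58.1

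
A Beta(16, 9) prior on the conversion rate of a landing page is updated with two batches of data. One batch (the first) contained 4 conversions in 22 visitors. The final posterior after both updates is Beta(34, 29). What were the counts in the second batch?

Because Beta–binomial updating is additive in the counts, the combined data contributed (α_post−α_prior, β_post−β_prior) successes and failures.
Total across both batches: 34−16=18 conversions, 29−9=20 bounces.
Subtract the first batch: 18−4=14 conversions and 20−18=2 bounces.

14 conversions and 2 bounces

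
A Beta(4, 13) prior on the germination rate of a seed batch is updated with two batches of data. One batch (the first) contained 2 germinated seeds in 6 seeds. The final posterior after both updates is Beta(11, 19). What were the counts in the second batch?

Because Beta–binomial updating is additive in the counts, the combined data contributed (α_post−α_prior, β_post−β_prior) successes and failures.
Total across both batches: 11−4=7 germinated seeds, 19−13=6 non-germinating seeds.
Subtract the first batch: 7−2=5 germinated seeds and 6−4=2 non-germinating seeds.

5 germinated seeds and 2 non-germinating seeds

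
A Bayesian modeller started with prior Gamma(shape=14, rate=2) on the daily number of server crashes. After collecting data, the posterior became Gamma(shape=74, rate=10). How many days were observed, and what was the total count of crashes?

n = 8 days with total 60 crashes

A Gamma(α, β) prior (rate parametrization) on a Poisson rate with n observations summing to S gives posterior Gamma(α+S, β+n).
Matching: Σxᵢ = 74 − 14 = 60 and n = 10 − 2 = 8.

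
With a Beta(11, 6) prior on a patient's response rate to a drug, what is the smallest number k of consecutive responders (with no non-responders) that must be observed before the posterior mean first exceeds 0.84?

After k responders and 0 non-responders the posterior is Beta(11+k, 6), with mean (11+k)/(11+6+k).
Set (11+k)/(17+k) > 0.84 and solve: k > (0.84·17 − 11)/(1 − 0.84) = 20.500.
The smallest integer exceeding 20.500 is 21, and checking k=21: (32)/(38) = 0.8421 > 0.84.

k = 21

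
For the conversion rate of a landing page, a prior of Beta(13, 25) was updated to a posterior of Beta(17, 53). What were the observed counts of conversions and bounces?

A Beta(a, b) prior with s successes and f failures in binomial data gives a Beta(a+s, b+f) posterior.
So s = 17 − 13 = 4 and f = 53 − 25 = 28.

4 conversions and 28 bounces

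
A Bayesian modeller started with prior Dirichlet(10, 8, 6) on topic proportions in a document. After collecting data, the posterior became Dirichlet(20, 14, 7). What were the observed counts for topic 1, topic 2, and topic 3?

For a Dirichlet(α) prior with multinomial counts c, the posterior is Dirichlet(α + c) componentwise.
Counts are posterior − prior componentwise: 20−10=10, 14−8=6, 7−6=1.

counts (10, 6, 1)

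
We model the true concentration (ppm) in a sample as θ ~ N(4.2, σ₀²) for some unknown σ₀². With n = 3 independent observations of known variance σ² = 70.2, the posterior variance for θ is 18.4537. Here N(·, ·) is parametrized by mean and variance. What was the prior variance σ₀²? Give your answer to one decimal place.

σ₀² = 87.3

Posterior precision equals prior precision plus data precision: 1/σ_n² = 1/σ₀² + n/σ².
So 1/σ₀² = 1/18.4537 − 3/70.2 = 0.054190 − 0.042735 = 0.011455.
Hence σ₀² = 1/0.011455 ≈ 87.3.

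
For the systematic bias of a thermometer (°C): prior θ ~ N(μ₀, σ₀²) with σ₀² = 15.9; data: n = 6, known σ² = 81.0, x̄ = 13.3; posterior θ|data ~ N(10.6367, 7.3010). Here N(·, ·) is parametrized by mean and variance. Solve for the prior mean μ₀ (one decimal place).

μ₀ = 7.5

With known observation variance, the Normal–Normal posterior has precision τ_n = τ₀ + n/σ² and mean μ_n = (τ₀μ₀ + (n/σ²)x̄)/τ_n.
Here τ₀ = 1/15.9 = 0.062893 and τ_data = 6/81.0 = 0.074074, so τ_n = 0.136967.
Rearranging for μ₀: μ₀ = (μ_n·τ_n − τ_data·x̄)/τ₀ = (10.6367·0.136967 − 0.074074·13.3) / 0.062893 = 0.471693/0.062893 ≈ 7.5.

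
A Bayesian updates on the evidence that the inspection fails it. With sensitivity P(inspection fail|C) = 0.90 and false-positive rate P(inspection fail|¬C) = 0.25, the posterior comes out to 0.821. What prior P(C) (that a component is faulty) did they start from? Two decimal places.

Bayes' rule in odds form gives O(C|E) = O(C)·[P(E|C)/P(E|¬C)], hence O(C) = O(C|E)/LR.
Posterior odds = 0.821/(1−0.821) = 4.5866. LR = 0.90/0.25 = 3.6000.
Prior odds = 4.5866/3.6000 = 1.2741, so P(C) = 1.2741/(1+1.2741) ≈ 0.56.

P(C) = 0.56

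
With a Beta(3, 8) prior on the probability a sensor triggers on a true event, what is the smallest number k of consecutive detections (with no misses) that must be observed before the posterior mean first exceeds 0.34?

After k detections and 0 misses the posterior is Beta(3+k, 8), with mean (3+k)/(3+8+k).
Set (3+k)/(11+k) > 0.34 and solve: k > (0.34·11 − 3)/(1 − 0.34) = 1.121.
The smallest integer exceeding 1.121 is 2, and checking k=2: (5)/(13) = 0.3846 > 0.34.

k = 2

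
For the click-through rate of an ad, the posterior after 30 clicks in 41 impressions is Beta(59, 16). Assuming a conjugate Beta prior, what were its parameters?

Under Beta–binomial conjugacy the posterior parameters are (α+s, β+f).
Subtract the data counts: 59−30=29, 16−11=5.

Beta(29, 5)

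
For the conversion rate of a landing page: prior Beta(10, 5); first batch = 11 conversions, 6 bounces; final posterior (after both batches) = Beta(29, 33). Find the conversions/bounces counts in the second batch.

Sequential conjugate updates are equivalent to a single update on the pooled data, so total successes = posterior α − prior α and total failures = posterior β − prior β.
Total across both batches: 29−10=19 conversions, 33−5=28 bounces.
Subtract the first batch: 19−11=8 conversions and 28−6=22 bounces.

8 conversions and 22 bounces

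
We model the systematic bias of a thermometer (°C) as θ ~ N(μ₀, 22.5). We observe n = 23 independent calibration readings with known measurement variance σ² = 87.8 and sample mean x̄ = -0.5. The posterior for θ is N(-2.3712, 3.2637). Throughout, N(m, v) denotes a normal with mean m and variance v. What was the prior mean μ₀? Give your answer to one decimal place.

The posterior mean is a precision-weighted average: μ_n = (τ₀μ₀ + τ_data·x̄)/(τ₀+τ_data), with τ₀=1/σ₀² and τ_data=n/σ².
Here τ₀ = 1/22.5 = 0.044444 and τ_data = 23/87.8 = 0.261959, so τ_n = 0.306403.
Rearranging for μ₀: μ₀ = (μ_n·τ_n − τ_data·x̄)/τ₀ = (-2.3712·0.306403 − 0.261959·-0.5) / 0.044444 = -0.595563/0.044444 ≈ -13.4.

μ₀ = -13.4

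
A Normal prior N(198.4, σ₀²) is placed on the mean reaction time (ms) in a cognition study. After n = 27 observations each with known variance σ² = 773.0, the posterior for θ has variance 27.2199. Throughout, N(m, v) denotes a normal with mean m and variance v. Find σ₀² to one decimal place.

For the Normal–Normal model with known σ², precisions add: τ_n = τ₀ + n/σ².
So 1/σ₀² = 1/27.2199 − 27/773.0 = 0.036738 − 0.034929 = 0.001809.
Hence σ₀² = 1/0.001809 ≈ 552.8.

σ₀² = 552.8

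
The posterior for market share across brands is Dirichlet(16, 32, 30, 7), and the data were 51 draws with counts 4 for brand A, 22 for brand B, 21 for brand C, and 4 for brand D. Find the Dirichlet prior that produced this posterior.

For a Dirichlet(α) prior with multinomial counts c, the posterior is Dirichlet(α + c) componentwise.
Subtract each count from the matching posterior parameter: 16−4=12, 32−22=10, 30−21=9, 7−4=3.

Dirichlet(12, 10, 9, 3)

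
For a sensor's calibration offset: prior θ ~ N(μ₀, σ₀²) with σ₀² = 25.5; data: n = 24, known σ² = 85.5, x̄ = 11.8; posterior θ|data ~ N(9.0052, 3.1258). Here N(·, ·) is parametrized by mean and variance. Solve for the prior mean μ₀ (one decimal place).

μ₀ = -11.0

With known observation variance, the Normal–Normal posterior has precision τ_n = τ₀ + n/σ² and mean μ_n = (τ₀μ₀ + (n/σ²)x̄)/τ_n.
Here τ₀ = 1/25.5 = 0.039216 and τ_data = 24/85.5 = 0.280702, so τ_n = 0.319918.
Rearranging for μ₀: μ₀ = (μ_n·τ_n − τ_data·x̄)/τ₀ = (9.0052·0.319918 − 0.280702·11.8) / 0.039216 = -0.431358/0.039216 ≈ -11.0.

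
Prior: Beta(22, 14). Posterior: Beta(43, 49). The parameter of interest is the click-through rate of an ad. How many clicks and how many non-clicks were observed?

21 clicks and 35 non-clicks

Under Beta–binomial conjugacy the posterior parameters are (a+s, b+f).
Match parameters: s=43−22=21, f=49−14=35.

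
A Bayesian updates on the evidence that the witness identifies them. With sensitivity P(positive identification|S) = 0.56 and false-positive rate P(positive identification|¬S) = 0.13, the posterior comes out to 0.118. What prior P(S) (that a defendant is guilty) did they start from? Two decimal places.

P(S) = 0.03

In odds form, posterior odds = prior odds × likelihood ratio, so prior odds = posterior odds ÷ LR.
Posterior odds = 0.118/(1−0.118) = 0.1338. LR = 0.56/0.13 = 4.3077.
Prior odds = 0.1338/4.3077 = 0.0311, so P(S) = 0.0311/(1+0.0311) ≈ 0.03.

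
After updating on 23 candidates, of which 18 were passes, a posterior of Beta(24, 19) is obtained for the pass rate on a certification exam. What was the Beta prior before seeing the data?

Beta(6, 14)

Beta is conjugate to the binomial likelihood: posterior = Beta(α+s, β+f).
So α = 24 − 18 = 6 and β = 19 − 5 = 14.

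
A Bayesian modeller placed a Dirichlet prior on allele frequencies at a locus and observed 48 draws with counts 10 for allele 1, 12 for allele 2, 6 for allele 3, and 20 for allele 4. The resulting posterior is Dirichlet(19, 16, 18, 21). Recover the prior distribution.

Dirichlet(9, 4, 12, 1)

For a Dirichlet(α) prior with multinomial counts c, the posterior is Dirichlet(α + c) componentwise.
Subtract each count from the matching posterior parameter: 19−10=9, 16−12=4, 18−6=12, 21−20=1.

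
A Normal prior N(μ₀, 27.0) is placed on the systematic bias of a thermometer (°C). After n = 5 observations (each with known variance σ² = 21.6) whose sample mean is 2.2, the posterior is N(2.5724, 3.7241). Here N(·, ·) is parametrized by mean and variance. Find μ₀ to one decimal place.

With known observation variance, the Normal–Normal posterior has precision τ_n = τ₀ + n/σ² and mean μ_n = (τ₀μ₀ + (n/σ²)x̄)/τ_n.
Here τ₀ = 1/27.0 = 0.037037 and τ_data = 5/21.6 = 0.231481, so τ_n = 0.268518.
Rearranging for μ₀: μ₀ = (μ_n·τ_n − τ_data·x̄)/τ₀ = (2.5724·0.268518 − 0.231481·2.2) / 0.037037 = 0.181478/0.037037 ≈ 4.9.

μ₀ = 4.9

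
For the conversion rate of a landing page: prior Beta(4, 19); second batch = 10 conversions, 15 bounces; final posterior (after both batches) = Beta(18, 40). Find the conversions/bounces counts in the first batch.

Because Beta–binomial updating is additive in the counts, the combined data contributed (α_post−α_prior, β_post−β_prior) successes and failures.
Total across both batches: 18−4=14 conversions, 40−19=21 bounces.
Subtract the second batch: 14−10=4 conversions and 21−15=6 bounces.

4 conversions and 6 bounces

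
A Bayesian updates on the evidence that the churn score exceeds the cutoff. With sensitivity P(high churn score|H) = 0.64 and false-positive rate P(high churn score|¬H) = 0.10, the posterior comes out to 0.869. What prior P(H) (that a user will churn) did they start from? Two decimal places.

P(H) = 0.51

In odds form, posterior odds = prior odds × likelihood ratio, so prior odds = posterior odds ÷ LR.
Posterior odds = 0.869/(1−0.869) = 6.6336. LR = 0.64/0.10 = 6.4000.
Prior odds = 6.6336/6.4000 = 1.0365, so P(H) = 1.0365/(1+1.0365) ≈ 0.51.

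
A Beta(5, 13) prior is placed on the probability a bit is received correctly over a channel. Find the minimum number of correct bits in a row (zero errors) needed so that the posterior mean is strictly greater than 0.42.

After k correct bits and 0 errors the posterior is Beta(5+k, 13), with mean (5+k)/(5+13+k).
Set (5+k)/(18+k) > 0.42 and solve: k > (0.42·18 − 5)/(1 − 0.42) = 4.414.
The smallest integer exceeding 4.414 is 5, and checking k=5: (10)/(23) = 0.4348 > 0.42.

k = 5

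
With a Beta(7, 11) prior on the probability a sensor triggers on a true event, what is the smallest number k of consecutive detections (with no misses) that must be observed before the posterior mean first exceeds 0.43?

After k detections and 0 misses the posterior is Beta(7+k, 11), with mean (7+k)/(7+11+k).
Set (7+k)/(18+k) > 0.43 and solve: k > (0.43·18 − 7)/(1 − 0.43) = 1.298.
The smallest integer exceeding 1.298 is 2, and checking k=2: (9)/(20) = 0.4500 > 0.43.

k = 2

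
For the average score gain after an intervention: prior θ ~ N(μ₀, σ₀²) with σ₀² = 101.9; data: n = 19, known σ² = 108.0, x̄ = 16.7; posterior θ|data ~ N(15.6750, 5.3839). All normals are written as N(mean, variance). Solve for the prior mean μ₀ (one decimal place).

μ₀ = -2.7

With known observation variance, the Normal–Normal posterior has precision τ_n = τ₀ + n/σ² and mean μ_n = (τ₀μ₀ + (n/σ²)x̄)/τ_n.
Here τ₀ = 1/101.9 = 0.009814 and τ_data = 19/108.0 = 0.175926, so τ_n = 0.185740.
Rearranging for μ₀: μ₀ = (μ_n·τ_n − τ_data·x̄)/τ₀ = (15.6750·0.185740 − 0.175926·16.7) / 0.009814 = -0.026490/0.009814 ≈ -2.7.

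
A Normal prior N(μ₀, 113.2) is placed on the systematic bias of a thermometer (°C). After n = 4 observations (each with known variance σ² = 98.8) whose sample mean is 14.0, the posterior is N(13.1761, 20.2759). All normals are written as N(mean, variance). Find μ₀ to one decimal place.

μ₀ = 9.4

With known observation variance, the Normal–Normal posterior has precision τ_n = τ₀ + n/σ² and mean μ_n = (τ₀μ₀ + (n/σ²)x̄)/τ_n.
Here τ₀ = 1/113.2 = 0.008834 and τ_data = 4/98.8 = 0.040486, so τ_n = 0.049320.
Rearranging for μ₀: μ₀ = (μ_n·τ_n − τ_data·x̄)/τ₀ = (13.1761·0.049320 − 0.040486·14.0) / 0.008834 = 0.083041/0.008834 ≈ 9.4.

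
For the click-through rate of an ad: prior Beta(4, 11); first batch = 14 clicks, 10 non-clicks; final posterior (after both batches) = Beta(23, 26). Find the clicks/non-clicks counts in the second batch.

Sequential conjugate updates are equivalent to a single update on the pooled data, so total successes = posterior α − prior α and total failures = posterior β − prior β.
Total across both batches: 23−4=19 clicks, 26−11=15 non-clicks.
Subtract the first batch: 19−14=5 clicks and 15−10=5 non-clicks.

5 clicks and 5 non-clicks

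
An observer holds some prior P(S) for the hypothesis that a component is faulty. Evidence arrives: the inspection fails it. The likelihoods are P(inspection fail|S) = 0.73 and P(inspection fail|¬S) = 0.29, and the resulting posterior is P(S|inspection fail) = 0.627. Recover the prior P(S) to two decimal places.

Bayes' rule in odds form gives O(S|E) = O(S)·[P(E|S)/P(E|¬S)], hence O(S) = O(S|E)/LR.
Posterior odds = 0.627/(1−0.627) = 1.6810. LR = 0.73/0.29 = 2.5172.
Prior odds = 1.6810/2.5172 = 0.6678, so P(S) = 0.6678/(1+0.6678) ≈ 0.40.

P(S) = 0.40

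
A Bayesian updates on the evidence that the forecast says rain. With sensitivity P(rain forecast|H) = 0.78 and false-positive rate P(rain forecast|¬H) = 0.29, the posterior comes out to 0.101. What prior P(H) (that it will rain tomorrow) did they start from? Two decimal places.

P(H) = 0.04

Bayes' rule in odds form gives O(H|E) = O(H)·[P(E|H)/P(E|¬H)], hence O(H) = O(H|E)/LR.
Posterior odds = 0.101/(1−0.101) = 0.1123. LR = 0.78/0.29 = 2.6897.
Prior odds = 0.1123/2.6897 = 0.0418, so P(H) = 0.0418/(1+0.0418) ≈ 0.04.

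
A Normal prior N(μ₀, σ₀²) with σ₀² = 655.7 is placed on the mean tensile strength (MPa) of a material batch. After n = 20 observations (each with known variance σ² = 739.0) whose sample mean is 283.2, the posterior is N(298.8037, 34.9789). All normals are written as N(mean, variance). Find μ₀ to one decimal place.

The posterior mean is a precision-weighted average: μ_n = (τ₀μ₀ + τ_data·x̄)/(τ₀+τ_data), with τ₀=1/σ₀² and τ_data=n/σ².
Here τ₀ = 1/655.7 = 0.001525 and τ_data = 20/739.0 = 0.027064, so τ_n = 0.028589.
Rearranging for μ₀: μ₀ = (μ_n·τ_n − τ_data·x̄)/τ₀ = (298.8037·0.028589 − 0.027064·283.2) / 0.001525 = 0.877974/0.001525 ≈ 575.7.

μ₀ = 575.7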